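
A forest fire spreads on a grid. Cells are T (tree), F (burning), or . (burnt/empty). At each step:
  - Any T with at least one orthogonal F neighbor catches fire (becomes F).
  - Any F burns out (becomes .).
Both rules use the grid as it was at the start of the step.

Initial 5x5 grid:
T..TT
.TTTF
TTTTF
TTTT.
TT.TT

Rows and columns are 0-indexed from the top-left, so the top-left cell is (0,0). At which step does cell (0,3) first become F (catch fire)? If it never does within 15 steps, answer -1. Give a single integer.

Step 1: cell (0,3)='T' (+3 fires, +2 burnt)
Step 2: cell (0,3)='F' (+4 fires, +3 burnt)
  -> target ignites at step 2
Step 3: cell (0,3)='.' (+4 fires, +4 burnt)
Step 4: cell (0,3)='.' (+3 fires, +4 burnt)
Step 5: cell (0,3)='.' (+2 fires, +3 burnt)
Step 6: cell (0,3)='.' (+1 fires, +2 burnt)
Step 7: cell (0,3)='.' (+0 fires, +1 burnt)
  fire out at step 7

2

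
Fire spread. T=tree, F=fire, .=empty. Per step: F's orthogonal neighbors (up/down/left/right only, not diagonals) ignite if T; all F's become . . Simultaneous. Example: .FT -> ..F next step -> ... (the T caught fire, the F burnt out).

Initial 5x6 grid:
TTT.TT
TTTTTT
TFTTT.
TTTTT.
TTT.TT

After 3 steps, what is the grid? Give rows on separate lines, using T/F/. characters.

Step 1: 4 trees catch fire, 1 burn out
  TTT.TT
  TFTTTT
  F.FTT.
  TFTTT.
  TTT.TT
Step 2: 7 trees catch fire, 4 burn out
  TFT.TT
  F.FTTT
  ...FT.
  F.FTT.
  TFT.TT
Step 3: 7 trees catch fire, 7 burn out
  F.F.TT
  ...FTT
  ....F.
  ...FT.
  F.F.TT

F.F.TT
...FTT
....F.
...FT.
F.F.TT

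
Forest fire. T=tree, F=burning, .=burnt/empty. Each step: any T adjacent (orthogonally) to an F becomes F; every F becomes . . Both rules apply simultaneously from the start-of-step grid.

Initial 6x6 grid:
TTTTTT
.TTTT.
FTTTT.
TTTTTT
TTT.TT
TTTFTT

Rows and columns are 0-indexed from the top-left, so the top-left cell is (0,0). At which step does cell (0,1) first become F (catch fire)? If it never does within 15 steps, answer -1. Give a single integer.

Step 1: cell (0,1)='T' (+4 fires, +2 burnt)
Step 2: cell (0,1)='T' (+8 fires, +4 burnt)
Step 3: cell (0,1)='F' (+8 fires, +8 burnt)
  -> target ignites at step 3
Step 4: cell (0,1)='.' (+6 fires, +8 burnt)
Step 5: cell (0,1)='.' (+2 fires, +6 burnt)
Step 6: cell (0,1)='.' (+1 fires, +2 burnt)
Step 7: cell (0,1)='.' (+1 fires, +1 burnt)
Step 8: cell (0,1)='.' (+0 fires, +1 burnt)
  fire out at step 8

3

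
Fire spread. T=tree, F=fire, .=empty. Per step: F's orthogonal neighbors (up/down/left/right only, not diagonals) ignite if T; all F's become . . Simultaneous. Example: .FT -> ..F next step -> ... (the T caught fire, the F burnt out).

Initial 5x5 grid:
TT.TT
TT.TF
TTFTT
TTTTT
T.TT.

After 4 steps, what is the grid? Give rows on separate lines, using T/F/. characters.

Step 1: 6 trees catch fire, 2 burn out
  TT.TF
  TT.F.
  TF.FF
  TTFTT
  T.TT.
Step 2: 7 trees catch fire, 6 burn out
  TT.F.
  TF...
  F....
  TF.FF
  T.FT.
Step 3: 4 trees catch fire, 7 burn out
  TF...
  F....
  .....
  F....
  T..F.
Step 4: 2 trees catch fire, 4 burn out
  F....
  .....
  .....
  .....
  F....

F....
.....
.....
.....
F....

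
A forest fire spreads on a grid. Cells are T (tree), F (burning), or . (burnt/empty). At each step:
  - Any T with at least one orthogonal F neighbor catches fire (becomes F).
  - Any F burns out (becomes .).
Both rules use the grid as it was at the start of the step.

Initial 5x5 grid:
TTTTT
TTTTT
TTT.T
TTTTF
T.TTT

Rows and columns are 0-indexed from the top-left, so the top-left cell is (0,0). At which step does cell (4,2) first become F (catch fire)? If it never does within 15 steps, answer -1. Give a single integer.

Step 1: cell (4,2)='T' (+3 fires, +1 burnt)
Step 2: cell (4,2)='T' (+3 fires, +3 burnt)
Step 3: cell (4,2)='F' (+5 fires, +3 burnt)
  -> target ignites at step 3
Step 4: cell (4,2)='.' (+4 fires, +5 burnt)
Step 5: cell (4,2)='.' (+4 fires, +4 burnt)
Step 6: cell (4,2)='.' (+2 fires, +4 burnt)
Step 7: cell (4,2)='.' (+1 fires, +2 burnt)
Step 8: cell (4,2)='.' (+0 fires, +1 burnt)
  fire out at step 8

3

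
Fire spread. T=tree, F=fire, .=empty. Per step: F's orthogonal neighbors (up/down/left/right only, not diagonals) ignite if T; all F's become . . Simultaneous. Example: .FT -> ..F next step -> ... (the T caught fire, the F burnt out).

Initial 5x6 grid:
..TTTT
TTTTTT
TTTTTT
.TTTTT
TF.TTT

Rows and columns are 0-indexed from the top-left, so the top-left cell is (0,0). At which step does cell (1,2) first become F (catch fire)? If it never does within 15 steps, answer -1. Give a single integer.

Step 1: cell (1,2)='T' (+2 fires, +1 burnt)
Step 2: cell (1,2)='T' (+2 fires, +2 burnt)
Step 3: cell (1,2)='T' (+4 fires, +2 burnt)
Step 4: cell (1,2)='F' (+5 fires, +4 burnt)
  -> target ignites at step 4
Step 5: cell (1,2)='.' (+5 fires, +5 burnt)
Step 6: cell (1,2)='.' (+4 fires, +5 burnt)
Step 7: cell (1,2)='.' (+2 fires, +4 burnt)
Step 8: cell (1,2)='.' (+1 fires, +2 burnt)
Step 9: cell (1,2)='.' (+0 fires, +1 burnt)
  fire out at step 9

4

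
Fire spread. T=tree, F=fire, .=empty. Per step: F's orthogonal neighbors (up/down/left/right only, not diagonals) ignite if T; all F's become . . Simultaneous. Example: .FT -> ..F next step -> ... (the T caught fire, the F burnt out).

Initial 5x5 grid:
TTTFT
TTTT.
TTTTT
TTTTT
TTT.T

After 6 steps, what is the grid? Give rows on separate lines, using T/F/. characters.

Step 1: 3 trees catch fire, 1 burn out
  TTF.F
  TTTF.
  TTTTT
  TTTTT
  TTT.T
Step 2: 3 trees catch fire, 3 burn out
  TF...
  TTF..
  TTTFT
  TTTTT
  TTT.T
Step 3: 5 trees catch fire, 3 burn out
  F....
  TF...
  TTF.F
  TTTFT
  TTT.T
Step 4: 4 trees catch fire, 5 burn out
  .....
  F....
  TF...
  TTF.F
  TTT.T
Step 5: 4 trees catch fire, 4 burn out
  .....
  .....
  F....
  TF...
  TTF.F
Step 6: 2 trees catch fire, 4 burn out
  .....
  .....
  .....
  F....
  TF...

.....
.....
.....
F....
TF...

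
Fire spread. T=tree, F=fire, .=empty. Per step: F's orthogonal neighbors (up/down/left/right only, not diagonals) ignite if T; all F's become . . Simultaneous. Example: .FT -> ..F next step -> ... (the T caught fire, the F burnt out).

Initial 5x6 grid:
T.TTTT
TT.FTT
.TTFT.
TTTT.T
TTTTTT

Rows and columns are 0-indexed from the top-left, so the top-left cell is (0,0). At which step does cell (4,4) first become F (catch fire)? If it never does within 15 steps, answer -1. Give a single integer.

Step 1: cell (4,4)='T' (+5 fires, +2 burnt)
Step 2: cell (4,4)='T' (+6 fires, +5 burnt)
Step 3: cell (4,4)='F' (+5 fires, +6 burnt)
  -> target ignites at step 3
Step 4: cell (4,4)='.' (+4 fires, +5 burnt)
Step 5: cell (4,4)='.' (+3 fires, +4 burnt)
Step 6: cell (4,4)='.' (+0 fires, +3 burnt)
  fire out at step 6

3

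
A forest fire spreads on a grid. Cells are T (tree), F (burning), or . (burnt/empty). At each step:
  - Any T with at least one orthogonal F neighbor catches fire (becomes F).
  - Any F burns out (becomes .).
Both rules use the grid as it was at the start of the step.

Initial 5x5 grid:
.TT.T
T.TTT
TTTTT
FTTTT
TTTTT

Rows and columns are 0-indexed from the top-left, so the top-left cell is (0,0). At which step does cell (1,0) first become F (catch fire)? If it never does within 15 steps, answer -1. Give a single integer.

Step 1: cell (1,0)='T' (+3 fires, +1 burnt)
Step 2: cell (1,0)='F' (+4 fires, +3 burnt)
  -> target ignites at step 2
Step 3: cell (1,0)='.' (+3 fires, +4 burnt)
Step 4: cell (1,0)='.' (+4 fires, +3 burnt)
Step 5: cell (1,0)='.' (+4 fires, +4 burnt)
Step 6: cell (1,0)='.' (+2 fires, +4 burnt)
Step 7: cell (1,0)='.' (+1 fires, +2 burnt)
Step 8: cell (1,0)='.' (+0 fires, +1 burnt)
  fire out at step 8

2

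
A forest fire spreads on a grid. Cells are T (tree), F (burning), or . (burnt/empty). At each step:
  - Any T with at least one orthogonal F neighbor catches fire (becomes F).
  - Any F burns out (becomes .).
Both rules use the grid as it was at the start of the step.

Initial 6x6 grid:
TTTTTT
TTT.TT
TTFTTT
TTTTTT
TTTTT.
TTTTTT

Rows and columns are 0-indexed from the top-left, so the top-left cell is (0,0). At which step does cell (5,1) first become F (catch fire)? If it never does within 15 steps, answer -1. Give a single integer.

Step 1: cell (5,1)='T' (+4 fires, +1 burnt)
Step 2: cell (5,1)='T' (+7 fires, +4 burnt)
Step 3: cell (5,1)='T' (+10 fires, +7 burnt)
Step 4: cell (5,1)='F' (+8 fires, +10 burnt)
  -> target ignites at step 4
Step 5: cell (5,1)='.' (+3 fires, +8 burnt)
Step 6: cell (5,1)='.' (+1 fires, +3 burnt)
Step 7: cell (5,1)='.' (+0 fires, +1 burnt)
  fire out at step 7

4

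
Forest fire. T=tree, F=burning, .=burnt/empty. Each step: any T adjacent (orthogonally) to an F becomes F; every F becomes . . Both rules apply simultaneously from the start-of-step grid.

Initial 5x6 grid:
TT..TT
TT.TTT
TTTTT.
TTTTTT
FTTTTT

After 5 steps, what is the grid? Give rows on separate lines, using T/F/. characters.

Step 1: 2 trees catch fire, 1 burn out
  TT..TT
  TT.TTT
  TTTTT.
  FTTTTT
  .FTTTT
Step 2: 3 trees catch fire, 2 burn out
  TT..TT
  TT.TTT
  FTTTT.
  .FTTTT
  ..FTTT
Step 3: 4 trees catch fire, 3 burn out
  TT..TT
  FT.TTT
  .FTTT.
  ..FTTT
  ...FTT
Step 4: 5 trees catch fire, 4 burn out
  FT..TT
  .F.TTT
  ..FTT.
  ...FTT
  ....FT
Step 5: 4 trees catch fire, 5 burn out
  .F..TT
  ...TTT
  ...FT.
  ....FT
  .....F

.F..TT
...TTT
...FT.
....FT
.....F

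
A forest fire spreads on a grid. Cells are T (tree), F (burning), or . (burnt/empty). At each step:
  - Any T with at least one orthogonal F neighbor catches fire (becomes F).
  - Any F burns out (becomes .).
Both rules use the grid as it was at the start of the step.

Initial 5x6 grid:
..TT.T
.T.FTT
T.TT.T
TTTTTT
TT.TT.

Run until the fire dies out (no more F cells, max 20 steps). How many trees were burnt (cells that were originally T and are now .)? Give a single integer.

Step 1: +3 fires, +1 burnt (F count now 3)
Step 2: +4 fires, +3 burnt (F count now 4)
Step 3: +5 fires, +4 burnt (F count now 5)
Step 4: +3 fires, +5 burnt (F count now 3)
Step 5: +2 fires, +3 burnt (F count now 2)
Step 6: +2 fires, +2 burnt (F count now 2)
Step 7: +0 fires, +2 burnt (F count now 0)
Fire out after step 7
Initially T: 20, now '.': 29
Total burnt (originally-T cells now '.'): 19

Answer: 19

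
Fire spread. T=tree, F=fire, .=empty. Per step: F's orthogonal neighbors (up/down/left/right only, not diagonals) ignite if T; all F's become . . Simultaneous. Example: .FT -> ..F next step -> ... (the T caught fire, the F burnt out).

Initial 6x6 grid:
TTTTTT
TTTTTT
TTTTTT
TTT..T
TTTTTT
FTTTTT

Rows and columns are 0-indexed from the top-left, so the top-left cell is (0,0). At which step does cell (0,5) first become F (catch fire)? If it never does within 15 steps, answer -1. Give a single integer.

Step 1: cell (0,5)='T' (+2 fires, +1 burnt)
Step 2: cell (0,5)='T' (+3 fires, +2 burnt)
Step 3: cell (0,5)='T' (+4 fires, +3 burnt)
Step 4: cell (0,5)='T' (+5 fires, +4 burnt)
Step 5: cell (0,5)='T' (+5 fires, +5 burnt)
Step 6: cell (0,5)='T' (+4 fires, +5 burnt)
Step 7: cell (0,5)='T' (+4 fires, +4 burnt)
Step 8: cell (0,5)='T' (+3 fires, +4 burnt)
Step 9: cell (0,5)='T' (+2 fires, +3 burnt)
Step 10: cell (0,5)='F' (+1 fires, +2 burnt)
  -> target ignites at step 10
Step 11: cell (0,5)='.' (+0 fires, +1 burnt)
  fire out at step 11

10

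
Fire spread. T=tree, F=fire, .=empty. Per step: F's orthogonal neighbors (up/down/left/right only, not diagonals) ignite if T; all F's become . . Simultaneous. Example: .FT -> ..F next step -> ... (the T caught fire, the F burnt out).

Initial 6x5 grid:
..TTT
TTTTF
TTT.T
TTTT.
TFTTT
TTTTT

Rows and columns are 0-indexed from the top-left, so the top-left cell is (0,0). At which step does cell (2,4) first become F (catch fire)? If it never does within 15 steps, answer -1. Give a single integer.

Step 1: cell (2,4)='F' (+7 fires, +2 burnt)
  -> target ignites at step 1
Step 2: cell (2,4)='.' (+8 fires, +7 burnt)
Step 3: cell (2,4)='.' (+7 fires, +8 burnt)
Step 4: cell (2,4)='.' (+2 fires, +7 burnt)
Step 5: cell (2,4)='.' (+0 fires, +2 burnt)
  fire out at step 5

1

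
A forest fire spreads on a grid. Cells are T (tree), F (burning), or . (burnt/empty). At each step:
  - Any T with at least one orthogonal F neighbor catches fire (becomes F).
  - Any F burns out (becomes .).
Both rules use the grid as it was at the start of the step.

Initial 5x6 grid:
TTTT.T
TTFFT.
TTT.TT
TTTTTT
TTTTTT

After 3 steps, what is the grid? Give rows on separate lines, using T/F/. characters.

Step 1: 5 trees catch fire, 2 burn out
  TTFF.T
  TF..F.
  TTF.TT
  TTTTTT
  TTTTTT
Step 2: 5 trees catch fire, 5 burn out
  TF...T
  F.....
  TF..FT
  TTFTTT
  TTTTTT
Step 3: 7 trees catch fire, 5 burn out
  F....T
  ......
  F....F
  TF.FFT
  TTFTTT

F....T
......
F....F
TF.FFT
TTFTTT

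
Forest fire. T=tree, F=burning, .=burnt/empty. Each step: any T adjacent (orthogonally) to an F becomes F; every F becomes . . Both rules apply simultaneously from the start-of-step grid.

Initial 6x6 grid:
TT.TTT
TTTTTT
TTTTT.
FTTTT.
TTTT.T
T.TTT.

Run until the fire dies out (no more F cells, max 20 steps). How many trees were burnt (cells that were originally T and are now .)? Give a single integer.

Answer: 28

Derivation:
Step 1: +3 fires, +1 burnt (F count now 3)
Step 2: +5 fires, +3 burnt (F count now 5)
Step 3: +5 fires, +5 burnt (F count now 5)
Step 4: +6 fires, +5 burnt (F count now 6)
Step 5: +3 fires, +6 burnt (F count now 3)
Step 6: +3 fires, +3 burnt (F count now 3)
Step 7: +2 fires, +3 burnt (F count now 2)
Step 8: +1 fires, +2 burnt (F count now 1)
Step 9: +0 fires, +1 burnt (F count now 0)
Fire out after step 9
Initially T: 29, now '.': 35
Total burnt (originally-T cells now '.'): 28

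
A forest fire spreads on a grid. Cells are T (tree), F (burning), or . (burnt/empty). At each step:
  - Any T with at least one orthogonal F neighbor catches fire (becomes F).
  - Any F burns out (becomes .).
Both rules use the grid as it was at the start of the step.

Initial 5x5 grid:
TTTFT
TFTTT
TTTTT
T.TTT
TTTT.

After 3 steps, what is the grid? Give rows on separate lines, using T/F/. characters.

Step 1: 7 trees catch fire, 2 burn out
  TFF.F
  F.FFT
  TFTTT
  T.TTT
  TTTT.
Step 2: 5 trees catch fire, 7 burn out
  F....
  ....F
  F.FFT
  T.TTT
  TTTT.
Step 3: 4 trees catch fire, 5 burn out
  .....
  .....
  ....F
  F.FFT
  TTTT.

.....
.....
....F
F.FFT
TTTT.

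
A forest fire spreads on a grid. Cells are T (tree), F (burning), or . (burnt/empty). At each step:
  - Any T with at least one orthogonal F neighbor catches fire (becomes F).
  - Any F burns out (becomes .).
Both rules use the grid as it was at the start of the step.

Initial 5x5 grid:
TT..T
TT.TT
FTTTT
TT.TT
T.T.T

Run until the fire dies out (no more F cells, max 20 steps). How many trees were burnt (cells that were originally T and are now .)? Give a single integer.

Answer: 17

Derivation:
Step 1: +3 fires, +1 burnt (F count now 3)
Step 2: +5 fires, +3 burnt (F count now 5)
Step 3: +2 fires, +5 burnt (F count now 2)
Step 4: +3 fires, +2 burnt (F count now 3)
Step 5: +2 fires, +3 burnt (F count now 2)
Step 6: +2 fires, +2 burnt (F count now 2)
Step 7: +0 fires, +2 burnt (F count now 0)
Fire out after step 7
Initially T: 18, now '.': 24
Total burnt (originally-T cells now '.'): 17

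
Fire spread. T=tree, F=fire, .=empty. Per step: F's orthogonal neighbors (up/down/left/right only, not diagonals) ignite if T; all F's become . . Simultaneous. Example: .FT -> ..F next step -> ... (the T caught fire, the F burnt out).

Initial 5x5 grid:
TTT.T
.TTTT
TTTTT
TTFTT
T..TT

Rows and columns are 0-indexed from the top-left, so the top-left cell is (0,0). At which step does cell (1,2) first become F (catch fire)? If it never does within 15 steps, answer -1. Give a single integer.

Step 1: cell (1,2)='T' (+3 fires, +1 burnt)
Step 2: cell (1,2)='F' (+6 fires, +3 burnt)
  -> target ignites at step 2
Step 3: cell (1,2)='.' (+7 fires, +6 burnt)
Step 4: cell (1,2)='.' (+2 fires, +7 burnt)
Step 5: cell (1,2)='.' (+2 fires, +2 burnt)
Step 6: cell (1,2)='.' (+0 fires, +2 burnt)
  fire out at step 6

2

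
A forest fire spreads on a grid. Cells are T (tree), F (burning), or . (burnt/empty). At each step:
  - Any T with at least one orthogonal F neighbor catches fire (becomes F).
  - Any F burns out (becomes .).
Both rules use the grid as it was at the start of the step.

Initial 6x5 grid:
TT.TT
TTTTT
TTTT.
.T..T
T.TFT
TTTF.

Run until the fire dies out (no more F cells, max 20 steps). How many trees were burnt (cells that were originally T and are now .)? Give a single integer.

Answer: 7

Derivation:
Step 1: +3 fires, +2 burnt (F count now 3)
Step 2: +2 fires, +3 burnt (F count now 2)
Step 3: +1 fires, +2 burnt (F count now 1)
Step 4: +1 fires, +1 burnt (F count now 1)
Step 5: +0 fires, +1 burnt (F count now 0)
Fire out after step 5
Initially T: 21, now '.': 16
Total burnt (originally-T cells now '.'): 7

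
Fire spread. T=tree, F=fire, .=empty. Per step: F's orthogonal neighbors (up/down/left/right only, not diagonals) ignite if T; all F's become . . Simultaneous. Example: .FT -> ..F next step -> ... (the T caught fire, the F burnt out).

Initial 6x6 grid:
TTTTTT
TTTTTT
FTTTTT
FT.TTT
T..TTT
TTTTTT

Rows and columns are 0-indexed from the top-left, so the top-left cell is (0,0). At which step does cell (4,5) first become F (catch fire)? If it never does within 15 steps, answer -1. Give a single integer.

Step 1: cell (4,5)='T' (+4 fires, +2 burnt)
Step 2: cell (4,5)='T' (+4 fires, +4 burnt)
Step 3: cell (4,5)='T' (+4 fires, +4 burnt)
Step 4: cell (4,5)='T' (+5 fires, +4 burnt)
Step 5: cell (4,5)='T' (+6 fires, +5 burnt)
Step 6: cell (4,5)='T' (+5 fires, +6 burnt)
Step 7: cell (4,5)='F' (+3 fires, +5 burnt)
  -> target ignites at step 7
Step 8: cell (4,5)='.' (+0 fires, +3 burnt)
  fire out at step 8

7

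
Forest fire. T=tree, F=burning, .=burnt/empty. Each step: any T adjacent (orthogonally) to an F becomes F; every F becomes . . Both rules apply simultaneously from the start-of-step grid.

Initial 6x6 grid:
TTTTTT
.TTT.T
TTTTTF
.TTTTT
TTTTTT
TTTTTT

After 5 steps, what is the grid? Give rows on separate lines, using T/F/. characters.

Step 1: 3 trees catch fire, 1 burn out
  TTTTTT
  .TTT.F
  TTTTF.
  .TTTTF
  TTTTTT
  TTTTTT
Step 2: 4 trees catch fire, 3 burn out
  TTTTTF
  .TTT..
  TTTF..
  .TTTF.
  TTTTTF
  TTTTTT
Step 3: 6 trees catch fire, 4 burn out
  TTTTF.
  .TTF..
  TTF...
  .TTF..
  TTTTF.
  TTTTTF
Step 4: 6 trees catch fire, 6 burn out
  TTTF..
  .TF...
  TF....
  .TF...
  TTTF..
  TTTTF.
Step 5: 6 trees catch fire, 6 burn out
  TTF...
  .F....
  F.....
  .F....
  TTF...
  TTTF..

TTF...
.F....
F.....
.F....
TTF...
TTTF..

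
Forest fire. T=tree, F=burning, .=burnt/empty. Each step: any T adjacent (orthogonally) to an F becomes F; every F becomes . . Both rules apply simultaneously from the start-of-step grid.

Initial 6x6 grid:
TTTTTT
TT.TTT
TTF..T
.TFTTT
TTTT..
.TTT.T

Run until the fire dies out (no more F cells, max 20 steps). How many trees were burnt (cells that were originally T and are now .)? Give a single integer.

Answer: 25

Derivation:
Step 1: +4 fires, +2 burnt (F count now 4)
Step 2: +6 fires, +4 burnt (F count now 6)
Step 3: +6 fires, +6 burnt (F count now 6)
Step 4: +3 fires, +6 burnt (F count now 3)
Step 5: +2 fires, +3 burnt (F count now 2)
Step 6: +4 fires, +2 burnt (F count now 4)
Step 7: +0 fires, +4 burnt (F count now 0)
Fire out after step 7
Initially T: 26, now '.': 35
Total burnt (originally-T cells now '.'): 25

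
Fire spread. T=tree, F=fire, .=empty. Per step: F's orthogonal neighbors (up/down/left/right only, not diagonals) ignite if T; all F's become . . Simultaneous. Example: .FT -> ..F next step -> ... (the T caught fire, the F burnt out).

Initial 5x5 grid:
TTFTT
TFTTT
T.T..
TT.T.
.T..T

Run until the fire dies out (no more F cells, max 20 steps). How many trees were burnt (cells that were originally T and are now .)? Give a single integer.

Answer: 13

Derivation:
Step 1: +4 fires, +2 burnt (F count now 4)
Step 2: +5 fires, +4 burnt (F count now 5)
Step 3: +2 fires, +5 burnt (F count now 2)
Step 4: +1 fires, +2 burnt (F count now 1)
Step 5: +1 fires, +1 burnt (F count now 1)
Step 6: +0 fires, +1 burnt (F count now 0)
Fire out after step 6
Initially T: 15, now '.': 23
Total burnt (originally-T cells now '.'): 13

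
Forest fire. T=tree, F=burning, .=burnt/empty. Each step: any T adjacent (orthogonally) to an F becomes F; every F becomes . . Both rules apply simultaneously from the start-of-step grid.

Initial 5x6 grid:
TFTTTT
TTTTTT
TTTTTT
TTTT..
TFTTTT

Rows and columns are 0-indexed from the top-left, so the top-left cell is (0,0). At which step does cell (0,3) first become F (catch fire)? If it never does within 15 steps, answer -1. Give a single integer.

Step 1: cell (0,3)='T' (+6 fires, +2 burnt)
Step 2: cell (0,3)='F' (+7 fires, +6 burnt)
  -> target ignites at step 2
Step 3: cell (0,3)='.' (+6 fires, +7 burnt)
Step 4: cell (0,3)='.' (+4 fires, +6 burnt)
Step 5: cell (0,3)='.' (+2 fires, +4 burnt)
Step 6: cell (0,3)='.' (+1 fires, +2 burnt)
Step 7: cell (0,3)='.' (+0 fires, +1 burnt)
  fire out at step 7

2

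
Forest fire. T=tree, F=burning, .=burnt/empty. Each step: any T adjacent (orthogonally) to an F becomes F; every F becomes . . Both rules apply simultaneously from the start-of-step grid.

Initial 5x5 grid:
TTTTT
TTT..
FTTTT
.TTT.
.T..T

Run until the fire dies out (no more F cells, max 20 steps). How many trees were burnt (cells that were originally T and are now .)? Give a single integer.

Answer: 16

Derivation:
Step 1: +2 fires, +1 burnt (F count now 2)
Step 2: +4 fires, +2 burnt (F count now 4)
Step 3: +5 fires, +4 burnt (F count now 5)
Step 4: +3 fires, +5 burnt (F count now 3)
Step 5: +1 fires, +3 burnt (F count now 1)
Step 6: +1 fires, +1 burnt (F count now 1)
Step 7: +0 fires, +1 burnt (F count now 0)
Fire out after step 7
Initially T: 17, now '.': 24
Total burnt (originally-T cells now '.'): 16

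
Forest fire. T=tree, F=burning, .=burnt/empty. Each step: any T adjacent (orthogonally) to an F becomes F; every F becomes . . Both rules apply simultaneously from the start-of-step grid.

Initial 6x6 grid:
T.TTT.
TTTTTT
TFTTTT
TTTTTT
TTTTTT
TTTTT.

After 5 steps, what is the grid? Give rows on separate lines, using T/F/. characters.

Step 1: 4 trees catch fire, 1 burn out
  T.TTT.
  TFTTTT
  F.FTTT
  TFTTTT
  TTTTTT
  TTTTT.
Step 2: 6 trees catch fire, 4 burn out
  T.TTT.
  F.FTTT
  ...FTT
  F.FTTT
  TFTTTT
  TTTTT.
Step 3: 8 trees catch fire, 6 burn out
  F.FTT.
  ...FTT
  ....FT
  ...FTT
  F.FTTT
  TFTTT.
Step 4: 7 trees catch fire, 8 burn out
  ...FT.
  ....FT
  .....F
  ....FT
  ...FTT
  F.FTT.
Step 5: 5 trees catch fire, 7 burn out
  ....F.
  .....F
  ......
  .....F
  ....FT
  ...FT.

....F.
.....F
......
.....F
....FT
...FT.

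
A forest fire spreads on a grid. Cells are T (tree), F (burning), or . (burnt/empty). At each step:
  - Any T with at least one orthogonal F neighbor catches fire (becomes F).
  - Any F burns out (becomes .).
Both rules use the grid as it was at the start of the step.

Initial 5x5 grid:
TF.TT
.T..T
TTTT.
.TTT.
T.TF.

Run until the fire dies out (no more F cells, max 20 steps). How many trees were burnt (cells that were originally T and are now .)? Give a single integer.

Step 1: +4 fires, +2 burnt (F count now 4)
Step 2: +3 fires, +4 burnt (F count now 3)
Step 3: +3 fires, +3 burnt (F count now 3)
Step 4: +0 fires, +3 burnt (F count now 0)
Fire out after step 4
Initially T: 14, now '.': 21
Total burnt (originally-T cells now '.'): 10

Answer: 10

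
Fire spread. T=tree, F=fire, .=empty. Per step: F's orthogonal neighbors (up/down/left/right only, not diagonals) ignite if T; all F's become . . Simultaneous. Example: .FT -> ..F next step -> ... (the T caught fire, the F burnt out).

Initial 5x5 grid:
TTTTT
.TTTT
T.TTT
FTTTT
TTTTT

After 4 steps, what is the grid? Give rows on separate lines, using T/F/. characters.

Step 1: 3 trees catch fire, 1 burn out
  TTTTT
  .TTTT
  F.TTT
  .FTTT
  FTTTT
Step 2: 2 trees catch fire, 3 burn out
  TTTTT
  .TTTT
  ..TTT
  ..FTT
  .FTTT
Step 3: 3 trees catch fire, 2 burn out
  TTTTT
  .TTTT
  ..FTT
  ...FT
  ..FTT
Step 4: 4 trees catch fire, 3 burn out
  TTTTT
  .TFTT
  ...FT
  ....F
  ...FT

TTTTT
.TFTT
...FT
....F
...FT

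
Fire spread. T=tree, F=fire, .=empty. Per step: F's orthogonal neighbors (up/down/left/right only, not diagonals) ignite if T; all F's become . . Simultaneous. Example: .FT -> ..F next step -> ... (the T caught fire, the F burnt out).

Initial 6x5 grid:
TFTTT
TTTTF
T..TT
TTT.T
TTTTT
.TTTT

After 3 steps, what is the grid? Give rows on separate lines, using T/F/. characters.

Step 1: 6 trees catch fire, 2 burn out
  F.FTF
  TFTF.
  T..TF
  TTT.T
  TTTTT
  .TTTT
Step 2: 5 trees catch fire, 6 burn out
  ...F.
  F.F..
  T..F.
  TTT.F
  TTTTT
  .TTTT
Step 3: 2 trees catch fire, 5 burn out
  .....
  .....
  F....
  TTT..
  TTTTF
  .TTTT

.....
.....
F....
TTT..
TTTTF
.TTTT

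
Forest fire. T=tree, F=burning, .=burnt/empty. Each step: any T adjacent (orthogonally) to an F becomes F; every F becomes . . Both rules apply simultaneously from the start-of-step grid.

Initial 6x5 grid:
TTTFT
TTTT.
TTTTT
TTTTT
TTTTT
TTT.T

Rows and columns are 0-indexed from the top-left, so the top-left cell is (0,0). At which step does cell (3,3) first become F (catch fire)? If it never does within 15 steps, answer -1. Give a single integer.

Step 1: cell (3,3)='T' (+3 fires, +1 burnt)
Step 2: cell (3,3)='T' (+3 fires, +3 burnt)
Step 3: cell (3,3)='F' (+5 fires, +3 burnt)
  -> target ignites at step 3
Step 4: cell (3,3)='.' (+5 fires, +5 burnt)
Step 5: cell (3,3)='.' (+4 fires, +5 burnt)
Step 6: cell (3,3)='.' (+4 fires, +4 burnt)
Step 7: cell (3,3)='.' (+2 fires, +4 burnt)
Step 8: cell (3,3)='.' (+1 fires, +2 burnt)
Step 9: cell (3,3)='.' (+0 fires, +1 burnt)
  fire out at step 9

3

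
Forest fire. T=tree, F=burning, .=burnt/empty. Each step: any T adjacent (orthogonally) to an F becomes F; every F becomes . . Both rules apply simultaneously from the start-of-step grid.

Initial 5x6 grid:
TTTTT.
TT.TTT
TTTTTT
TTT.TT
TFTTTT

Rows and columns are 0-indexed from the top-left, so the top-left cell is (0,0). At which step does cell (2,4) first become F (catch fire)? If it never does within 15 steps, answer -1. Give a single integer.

Step 1: cell (2,4)='T' (+3 fires, +1 burnt)
Step 2: cell (2,4)='T' (+4 fires, +3 burnt)
Step 3: cell (2,4)='T' (+4 fires, +4 burnt)
Step 4: cell (2,4)='T' (+5 fires, +4 burnt)
Step 5: cell (2,4)='F' (+5 fires, +5 burnt)
  -> target ignites at step 5
Step 6: cell (2,4)='.' (+3 fires, +5 burnt)
Step 7: cell (2,4)='.' (+2 fires, +3 burnt)
Step 8: cell (2,4)='.' (+0 fires, +2 burnt)
  fire out at step 8

5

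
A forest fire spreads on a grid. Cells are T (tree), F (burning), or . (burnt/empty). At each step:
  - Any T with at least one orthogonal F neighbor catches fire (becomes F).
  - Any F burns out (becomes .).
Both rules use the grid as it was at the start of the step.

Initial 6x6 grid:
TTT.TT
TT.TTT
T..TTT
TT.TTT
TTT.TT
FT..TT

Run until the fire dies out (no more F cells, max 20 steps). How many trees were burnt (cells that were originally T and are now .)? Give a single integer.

Answer: 12

Derivation:
Step 1: +2 fires, +1 burnt (F count now 2)
Step 2: +2 fires, +2 burnt (F count now 2)
Step 3: +3 fires, +2 burnt (F count now 3)
Step 4: +1 fires, +3 burnt (F count now 1)
Step 5: +2 fires, +1 burnt (F count now 2)
Step 6: +1 fires, +2 burnt (F count now 1)
Step 7: +1 fires, +1 burnt (F count now 1)
Step 8: +0 fires, +1 burnt (F count now 0)
Fire out after step 8
Initially T: 27, now '.': 21
Total burnt (originally-T cells now '.'): 12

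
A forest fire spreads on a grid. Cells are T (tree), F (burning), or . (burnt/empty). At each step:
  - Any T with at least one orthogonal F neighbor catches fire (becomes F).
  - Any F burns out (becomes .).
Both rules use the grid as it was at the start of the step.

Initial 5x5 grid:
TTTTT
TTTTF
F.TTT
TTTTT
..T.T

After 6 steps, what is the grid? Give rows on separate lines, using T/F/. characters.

Step 1: 5 trees catch fire, 2 burn out
  TTTTF
  FTTF.
  ..TTF
  FTTTT
  ..T.T
Step 2: 7 trees catch fire, 5 burn out
  FTTF.
  .FF..
  ..TF.
  .FTTF
  ..T.T
Step 3: 6 trees catch fire, 7 burn out
  .FF..
  .....
  ..F..
  ..FF.
  ..T.F
Step 4: 1 trees catch fire, 6 burn out
  .....
  .....
  .....
  .....
  ..F..
Step 5: 0 trees catch fire, 1 burn out
  .....
  .....
  .....
  .....
  .....
Step 6: 0 trees catch fire, 0 burn out
  .....
  .....
  .....
  .....
  .....

.....
.....
.....
.....
.....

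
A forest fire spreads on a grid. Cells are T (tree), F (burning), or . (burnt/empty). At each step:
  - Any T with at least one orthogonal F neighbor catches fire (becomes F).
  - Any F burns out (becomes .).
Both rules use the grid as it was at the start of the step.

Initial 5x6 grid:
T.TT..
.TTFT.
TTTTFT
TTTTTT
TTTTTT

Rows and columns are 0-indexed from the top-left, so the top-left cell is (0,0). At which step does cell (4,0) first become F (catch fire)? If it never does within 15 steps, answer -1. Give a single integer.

Step 1: cell (4,0)='T' (+6 fires, +2 burnt)
Step 2: cell (4,0)='T' (+6 fires, +6 burnt)
Step 3: cell (4,0)='T' (+4 fires, +6 burnt)
Step 4: cell (4,0)='T' (+3 fires, +4 burnt)
Step 5: cell (4,0)='T' (+2 fires, +3 burnt)
Step 6: cell (4,0)='F' (+1 fires, +2 burnt)
  -> target ignites at step 6
Step 7: cell (4,0)='.' (+0 fires, +1 burnt)
  fire out at step 7

6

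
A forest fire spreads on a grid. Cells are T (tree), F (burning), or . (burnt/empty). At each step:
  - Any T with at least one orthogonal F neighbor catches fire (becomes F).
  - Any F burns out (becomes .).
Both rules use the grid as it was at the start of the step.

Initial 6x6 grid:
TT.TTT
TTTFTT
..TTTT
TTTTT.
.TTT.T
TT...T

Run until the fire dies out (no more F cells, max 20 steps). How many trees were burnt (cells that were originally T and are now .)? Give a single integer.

Step 1: +4 fires, +1 burnt (F count now 4)
Step 2: +6 fires, +4 burnt (F count now 6)
Step 3: +7 fires, +6 burnt (F count now 7)
Step 4: +3 fires, +7 burnt (F count now 3)
Step 5: +2 fires, +3 burnt (F count now 2)
Step 6: +1 fires, +2 burnt (F count now 1)
Step 7: +1 fires, +1 burnt (F count now 1)
Step 8: +0 fires, +1 burnt (F count now 0)
Fire out after step 8
Initially T: 26, now '.': 34
Total burnt (originally-T cells now '.'): 24

Answer: 24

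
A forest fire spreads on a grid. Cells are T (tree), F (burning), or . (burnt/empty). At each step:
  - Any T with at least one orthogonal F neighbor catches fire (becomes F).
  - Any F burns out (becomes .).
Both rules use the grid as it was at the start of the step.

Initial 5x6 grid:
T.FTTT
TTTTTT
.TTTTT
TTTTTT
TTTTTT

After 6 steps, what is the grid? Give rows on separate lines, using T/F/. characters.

Step 1: 2 trees catch fire, 1 burn out
  T..FTT
  TTFTTT
  .TTTTT
  TTTTTT
  TTTTTT
Step 2: 4 trees catch fire, 2 burn out
  T...FT
  TF.FTT
  .TFTTT
  TTTTTT
  TTTTTT
Step 3: 6 trees catch fire, 4 burn out
  T....F
  F...FT
  .F.FTT
  TTFTTT
  TTTTTT
Step 4: 6 trees catch fire, 6 burn out
  F.....
  .....F
  ....FT
  TF.FTT
  TTFTTT
Step 5: 5 trees catch fire, 6 burn out
  ......
  ......
  .....F
  F...FT
  TF.FTT
Step 6: 3 trees catch fire, 5 burn out
  ......
  ......
  ......
  .....F
  F...FT

......
......
......
.....F
F...FT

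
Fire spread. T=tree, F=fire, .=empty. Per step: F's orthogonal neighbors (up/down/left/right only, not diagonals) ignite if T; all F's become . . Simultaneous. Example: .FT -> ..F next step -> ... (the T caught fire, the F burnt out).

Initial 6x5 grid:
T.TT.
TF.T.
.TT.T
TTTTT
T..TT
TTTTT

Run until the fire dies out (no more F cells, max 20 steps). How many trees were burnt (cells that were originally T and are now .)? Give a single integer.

Answer: 18

Derivation:
Step 1: +2 fires, +1 burnt (F count now 2)
Step 2: +3 fires, +2 burnt (F count now 3)
Step 3: +2 fires, +3 burnt (F count now 2)
Step 4: +2 fires, +2 burnt (F count now 2)
Step 5: +3 fires, +2 burnt (F count now 3)
Step 6: +4 fires, +3 burnt (F count now 4)
Step 7: +2 fires, +4 burnt (F count now 2)
Step 8: +0 fires, +2 burnt (F count now 0)
Fire out after step 8
Initially T: 21, now '.': 27
Total burnt (originally-T cells now '.'): 18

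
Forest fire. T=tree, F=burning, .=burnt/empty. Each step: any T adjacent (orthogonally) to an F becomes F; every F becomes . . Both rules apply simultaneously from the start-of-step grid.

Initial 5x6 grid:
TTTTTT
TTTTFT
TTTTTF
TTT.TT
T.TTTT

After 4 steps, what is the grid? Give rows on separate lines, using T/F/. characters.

Step 1: 5 trees catch fire, 2 burn out
  TTTTFT
  TTTF.F
  TTTTF.
  TTT.TF
  T.TTTT
Step 2: 6 trees catch fire, 5 burn out
  TTTF.F
  TTF...
  TTTF..
  TTT.F.
  T.TTTF
Step 3: 4 trees catch fire, 6 burn out
  TTF...
  TF....
  TTF...
  TTT...
  T.TTF.
Step 4: 5 trees catch fire, 4 burn out
  TF....
  F.....
  TF....
  TTF...
  T.TF..

TF....
F.....
TF....
TTF...
T.TF..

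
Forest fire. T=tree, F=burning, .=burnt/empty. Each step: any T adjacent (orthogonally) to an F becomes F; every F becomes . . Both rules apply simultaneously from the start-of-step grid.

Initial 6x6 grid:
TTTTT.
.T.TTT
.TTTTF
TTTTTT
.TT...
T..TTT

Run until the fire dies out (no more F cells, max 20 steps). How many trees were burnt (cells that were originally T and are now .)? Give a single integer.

Answer: 21

Derivation:
Step 1: +3 fires, +1 burnt (F count now 3)
Step 2: +3 fires, +3 burnt (F count now 3)
Step 3: +4 fires, +3 burnt (F count now 4)
Step 4: +3 fires, +4 burnt (F count now 3)
Step 5: +4 fires, +3 burnt (F count now 4)
Step 6: +3 fires, +4 burnt (F count now 3)
Step 7: +1 fires, +3 burnt (F count now 1)
Step 8: +0 fires, +1 burnt (F count now 0)
Fire out after step 8
Initially T: 25, now '.': 32
Total burnt (originally-T cells now '.'): 21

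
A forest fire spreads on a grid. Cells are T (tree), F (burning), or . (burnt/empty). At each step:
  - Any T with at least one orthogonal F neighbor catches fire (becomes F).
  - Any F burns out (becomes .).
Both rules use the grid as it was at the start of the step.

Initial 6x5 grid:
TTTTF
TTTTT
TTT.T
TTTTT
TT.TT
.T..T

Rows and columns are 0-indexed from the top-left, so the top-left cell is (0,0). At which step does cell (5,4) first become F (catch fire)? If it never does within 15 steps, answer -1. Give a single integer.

Step 1: cell (5,4)='T' (+2 fires, +1 burnt)
Step 2: cell (5,4)='T' (+3 fires, +2 burnt)
Step 3: cell (5,4)='T' (+3 fires, +3 burnt)
Step 4: cell (5,4)='T' (+5 fires, +3 burnt)
Step 5: cell (5,4)='F' (+5 fires, +5 burnt)
  -> target ignites at step 5
Step 6: cell (5,4)='.' (+2 fires, +5 burnt)
Step 7: cell (5,4)='.' (+2 fires, +2 burnt)
Step 8: cell (5,4)='.' (+2 fires, +2 burnt)
Step 9: cell (5,4)='.' (+0 fires, +2 burnt)
  fire out at step 9

5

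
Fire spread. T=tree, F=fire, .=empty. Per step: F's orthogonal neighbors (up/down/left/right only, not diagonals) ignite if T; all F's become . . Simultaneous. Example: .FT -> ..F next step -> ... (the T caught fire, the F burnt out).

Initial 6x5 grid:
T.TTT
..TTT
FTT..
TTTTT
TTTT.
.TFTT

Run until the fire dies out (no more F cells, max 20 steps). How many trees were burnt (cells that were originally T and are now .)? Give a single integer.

Step 1: +5 fires, +2 burnt (F count now 5)
Step 2: +7 fires, +5 burnt (F count now 7)
Step 3: +2 fires, +7 burnt (F count now 2)
Step 4: +3 fires, +2 burnt (F count now 3)
Step 5: +2 fires, +3 burnt (F count now 2)
Step 6: +1 fires, +2 burnt (F count now 1)
Step 7: +0 fires, +1 burnt (F count now 0)
Fire out after step 7
Initially T: 21, now '.': 29
Total burnt (originally-T cells now '.'): 20

Answer: 20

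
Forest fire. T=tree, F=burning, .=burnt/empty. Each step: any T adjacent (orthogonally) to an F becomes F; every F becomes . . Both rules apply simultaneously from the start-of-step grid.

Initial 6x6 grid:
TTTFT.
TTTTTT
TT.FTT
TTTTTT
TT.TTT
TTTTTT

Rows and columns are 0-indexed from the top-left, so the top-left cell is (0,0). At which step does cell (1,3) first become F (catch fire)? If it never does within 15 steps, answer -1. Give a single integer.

Step 1: cell (1,3)='F' (+5 fires, +2 burnt)
  -> target ignites at step 1
Step 2: cell (1,3)='.' (+7 fires, +5 burnt)
Step 3: cell (1,3)='.' (+7 fires, +7 burnt)
Step 4: cell (1,3)='.' (+7 fires, +7 burnt)
Step 5: cell (1,3)='.' (+4 fires, +7 burnt)
Step 6: cell (1,3)='.' (+1 fires, +4 burnt)
Step 7: cell (1,3)='.' (+0 fires, +1 burnt)
  fire out at step 7

1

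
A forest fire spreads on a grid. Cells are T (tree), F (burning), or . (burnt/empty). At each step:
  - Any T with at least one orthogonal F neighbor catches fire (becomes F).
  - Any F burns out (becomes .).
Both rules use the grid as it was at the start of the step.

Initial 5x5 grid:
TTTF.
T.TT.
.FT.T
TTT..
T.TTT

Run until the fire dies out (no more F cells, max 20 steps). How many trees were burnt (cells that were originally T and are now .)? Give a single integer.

Step 1: +4 fires, +2 burnt (F count now 4)
Step 2: +4 fires, +4 burnt (F count now 4)
Step 3: +3 fires, +4 burnt (F count now 3)
Step 4: +2 fires, +3 burnt (F count now 2)
Step 5: +1 fires, +2 burnt (F count now 1)
Step 6: +0 fires, +1 burnt (F count now 0)
Fire out after step 6
Initially T: 15, now '.': 24
Total burnt (originally-T cells now '.'): 14

Answer: 14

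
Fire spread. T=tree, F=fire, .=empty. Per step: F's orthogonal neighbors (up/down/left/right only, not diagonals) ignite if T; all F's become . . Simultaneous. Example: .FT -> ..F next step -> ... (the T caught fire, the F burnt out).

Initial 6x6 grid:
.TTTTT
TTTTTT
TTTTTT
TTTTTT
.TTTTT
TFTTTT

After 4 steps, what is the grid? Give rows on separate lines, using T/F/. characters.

Step 1: 3 trees catch fire, 1 burn out
  .TTTTT
  TTTTTT
  TTTTTT
  TTTTTT
  .FTTTT
  F.FTTT
Step 2: 3 trees catch fire, 3 burn out
  .TTTTT
  TTTTTT
  TTTTTT
  TFTTTT
  ..FTTT
  ...FTT
Step 3: 5 trees catch fire, 3 burn out
  .TTTTT
  TTTTTT
  TFTTTT
  F.FTTT
  ...FTT
  ....FT
Step 4: 6 trees catch fire, 5 burn out
  .TTTTT
  TFTTTT
  F.FTTT
  ...FTT
  ....FT
  .....F

.TTTTT
TFTTTT
F.FTTT
...FTT
....FT
.....F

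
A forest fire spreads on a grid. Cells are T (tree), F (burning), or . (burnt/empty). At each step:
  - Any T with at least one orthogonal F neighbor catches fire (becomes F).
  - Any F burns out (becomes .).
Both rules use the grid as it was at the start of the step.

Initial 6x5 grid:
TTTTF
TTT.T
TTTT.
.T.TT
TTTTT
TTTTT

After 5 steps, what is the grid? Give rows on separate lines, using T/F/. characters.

Step 1: 2 trees catch fire, 1 burn out
  TTTF.
  TTT.F
  TTTT.
  .T.TT
  TTTTT
  TTTTT
Step 2: 1 trees catch fire, 2 burn out
  TTF..
  TTT..
  TTTT.
  .T.TT
  TTTTT
  TTTTT
Step 3: 2 trees catch fire, 1 burn out
  TF...
  TTF..
  TTTT.
  .T.TT
  TTTTT
  TTTTT
Step 4: 3 trees catch fire, 2 burn out
  F....
  TF...
  TTFT.
  .T.TT
  TTTTT
  TTTTT
Step 5: 3 trees catch fire, 3 burn out
  .....
  F....
  TF.F.
  .T.TT
  TTTTT
  TTTTT

.....
F....
TF.F.
.T.TT
TTTTT
TTTTT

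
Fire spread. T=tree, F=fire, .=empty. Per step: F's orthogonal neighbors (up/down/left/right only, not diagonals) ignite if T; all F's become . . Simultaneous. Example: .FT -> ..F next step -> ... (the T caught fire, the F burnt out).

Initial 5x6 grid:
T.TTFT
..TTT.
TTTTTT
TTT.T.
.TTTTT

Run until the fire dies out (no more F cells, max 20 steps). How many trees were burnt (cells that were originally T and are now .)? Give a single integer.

Step 1: +3 fires, +1 burnt (F count now 3)
Step 2: +3 fires, +3 burnt (F count now 3)
Step 3: +4 fires, +3 burnt (F count now 4)
Step 4: +2 fires, +4 burnt (F count now 2)
Step 5: +4 fires, +2 burnt (F count now 4)
Step 6: +3 fires, +4 burnt (F count now 3)
Step 7: +2 fires, +3 burnt (F count now 2)
Step 8: +0 fires, +2 burnt (F count now 0)
Fire out after step 8
Initially T: 22, now '.': 29
Total burnt (originally-T cells now '.'): 21

Answer: 21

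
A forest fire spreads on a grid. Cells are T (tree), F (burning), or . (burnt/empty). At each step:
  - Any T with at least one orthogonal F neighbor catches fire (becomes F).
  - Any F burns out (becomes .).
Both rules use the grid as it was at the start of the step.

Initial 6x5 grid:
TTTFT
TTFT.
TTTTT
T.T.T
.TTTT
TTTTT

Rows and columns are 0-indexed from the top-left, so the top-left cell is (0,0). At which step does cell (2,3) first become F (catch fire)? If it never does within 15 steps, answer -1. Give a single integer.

Step 1: cell (2,3)='T' (+5 fires, +2 burnt)
Step 2: cell (2,3)='F' (+5 fires, +5 burnt)
  -> target ignites at step 2
Step 3: cell (2,3)='.' (+4 fires, +5 burnt)
Step 4: cell (2,3)='.' (+5 fires, +4 burnt)
Step 5: cell (2,3)='.' (+3 fires, +5 burnt)
Step 6: cell (2,3)='.' (+2 fires, +3 burnt)
Step 7: cell (2,3)='.' (+0 fires, +2 burnt)
  fire out at step 7

2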